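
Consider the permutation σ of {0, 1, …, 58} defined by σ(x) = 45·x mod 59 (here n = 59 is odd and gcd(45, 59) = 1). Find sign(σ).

Start at x=5: 5 → 48 → 36 → 27 → 35 → 41 → 16 → … (one orbit).
Cycle type of π: 29×2 + 1; total 3 cycles.
sign(π) = (−1)^{n − #cycles} = (−1)^{59−3} = (−1)^56 = +1.
Zolotarev: (45|59) = +1, matching the cycle-count sign.

+1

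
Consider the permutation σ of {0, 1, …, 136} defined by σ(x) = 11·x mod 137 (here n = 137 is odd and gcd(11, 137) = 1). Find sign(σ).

+1

Trace 50: π^k(50) = [50, 2, 22, 105, 59, 101, 15] for k=0..6.
Cycle lengths of π_11 on ℤ/137ℤ: [68, 68, 1]; 3 cycles in total.
137 − 3 = 134 transpositions; sign(π) = (−1)^134 = +1.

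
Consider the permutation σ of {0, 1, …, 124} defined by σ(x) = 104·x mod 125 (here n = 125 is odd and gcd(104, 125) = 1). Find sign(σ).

+1

Trace 79: π^k(79) = [79, 91, 89, 6, 124, 21, 59] for k=0..6.
π_104 has 7 disjoint cycles with lengths [50, 50, 10, 10, 2, 2, 1] on {0,…,124}.
n − c = 125 − 7 = 118; sign = (−1)^118 = +1.
Check: (104/125) = +1 by Zolotarev.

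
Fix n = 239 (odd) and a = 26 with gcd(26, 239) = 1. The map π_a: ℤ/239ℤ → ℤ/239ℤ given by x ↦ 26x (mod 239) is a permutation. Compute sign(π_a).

Orbit of 148 under x↦26x: [148, 24, 146, 211, 228, 192, 212]… (length divides ord_239(26)).
Cycle lengths of π_26 on ℤ/239ℤ: [238, 1]; 2 cycles in total.
sign(π) = (−1)^{n − #cycles} = (−1)^{239−2} = (−1)^237 = -1.
Zolotarev: (26|239) = -1, matching the cycle-count sign.

-1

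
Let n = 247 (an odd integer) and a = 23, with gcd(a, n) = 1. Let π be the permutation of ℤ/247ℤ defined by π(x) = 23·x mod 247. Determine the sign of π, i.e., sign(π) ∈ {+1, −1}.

Orbit of 17 under x↦23x: [17, 144, 101, 100, 77, 42, 225]… (length divides ord_247(23)).
Cycle lengths of π_23 on ℤ/247ℤ: [18, 18, 18, 18, 18, 18, 18, 18, 18, 18, 18, 18, 9, 9, 6, 6, 1]; 17 cycles in total.
247 − 17 = 230 transpositions; sign(π) = (−1)^230 = +1.
(23|247)_J = +1 (Zolotarev's lemma cross-check).

+1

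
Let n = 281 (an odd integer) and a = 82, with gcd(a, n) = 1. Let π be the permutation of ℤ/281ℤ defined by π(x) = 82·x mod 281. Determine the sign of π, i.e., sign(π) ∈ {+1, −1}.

Start at x=148: 148 → 53 → 131 → 64 → 190 → 125 → 134 → … (one orbit).
Cycle lengths of π_82 on ℤ/281ℤ: [280, 1]; 2 cycles in total.
n − c = 281 − 2 = 279; sign = (−1)^279 = -1.
Check: (82/281) = -1 by Zolotarev.

-1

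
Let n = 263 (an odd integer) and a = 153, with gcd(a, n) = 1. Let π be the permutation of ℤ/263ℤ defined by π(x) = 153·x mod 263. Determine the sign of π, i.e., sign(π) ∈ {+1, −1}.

+1

Orbit of 34 under x↦153x: [34, 205, 68, 147, 136, 31, 9]… (length divides ord_263(153)).
Cycle lengths of π_153 on ℤ/263ℤ: [131, 131, 1]; 3 cycles in total.
With 3 cycles on 263 points, sign = (−1)^{263−3} = +1.
Zolotarev: (153|263) = +1, matching the cycle-count sign.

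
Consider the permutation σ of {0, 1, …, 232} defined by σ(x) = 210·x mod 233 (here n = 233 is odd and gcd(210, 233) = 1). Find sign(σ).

Start at x=157: 157 → 117 → 105 → 148 → 91 → 4 → 141 → … (one orbit).
Decompose π into cycles: lengths [58, 58, 58, 58, 1] (5 cycles, including the fixed point 0).
5 cycles on 233: each ℓ→(−1)^(ℓ−1), product (−1)^228 = +1.
Via Zolotarev, sign(π_{210}) = (210|233) = +1.

+1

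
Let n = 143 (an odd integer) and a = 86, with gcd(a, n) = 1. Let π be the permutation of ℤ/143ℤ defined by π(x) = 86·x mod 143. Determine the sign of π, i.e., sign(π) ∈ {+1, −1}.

-1

Start at x=103: 103 → 135 → 27 → 34 → 64 → 70 → 14 → … (one orbit).
π_86 has 12 disjoint cycles with lengths [20, 20, 20, 20, 20, 20, 5, 5, 4, 4, 4, 1] on {0,…,142}.
sign(π) = (−1)^{n − #cycles} = (−1)^{143−12} = (−1)^131 = -1.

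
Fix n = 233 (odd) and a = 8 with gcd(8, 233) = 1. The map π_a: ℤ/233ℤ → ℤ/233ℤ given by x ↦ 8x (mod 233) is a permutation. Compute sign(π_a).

+1

Orbit of 32 under x↦8x: [32, 23, 184, 74, 126, 76, 142]… (length divides ord_233(8)).
9 cycles of lengths [29, 29, 29, 29, 29, 29, 29, 29, 1].
9 cycles on 233: each ℓ→(−1)^(ℓ−1), product (−1)^224 = +1.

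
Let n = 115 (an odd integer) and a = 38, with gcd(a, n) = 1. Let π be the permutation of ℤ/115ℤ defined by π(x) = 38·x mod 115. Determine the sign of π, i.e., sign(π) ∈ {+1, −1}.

+1

Start at x=41: 41 → 63 → 94 → 7 → 36 → 103 → 4 → … (one orbit).
Cycle type of π: 44×2 + 22 + 4 + 1; total 5 cycles.
With 5 cycles on 115 points, sign = (−1)^{115−5} = +1.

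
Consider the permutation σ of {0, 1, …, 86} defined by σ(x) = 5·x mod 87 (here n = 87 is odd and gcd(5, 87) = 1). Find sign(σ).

-1

Trace 71: π^k(71) = [71, 7, 35, 1, 5, 25, 38] for k=0..6.
Cycle lengths of π_5 on ℤ/87ℤ: [14, 14, 14, 14, 14, 14, 2, 1]; 8 cycles in total.
87 − 8 = 79 transpositions; sign(π) = (−1)^79 = -1.
Via Zolotarev, sign(π_{5}) = (5|87) = -1.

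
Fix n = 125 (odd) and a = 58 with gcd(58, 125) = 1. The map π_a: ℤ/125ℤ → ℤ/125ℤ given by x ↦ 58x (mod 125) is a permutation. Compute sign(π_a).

Orbit of 14 under x↦58x: [14, 62, 96, 68, 69, 2, 116]… (length divides ord_125(58)).
Cycle type of π: 100 + 20 + 4 + 1; total 4 cycles.
125 − 4 = 121 transpositions; sign(π) = (−1)^121 = -1.

-1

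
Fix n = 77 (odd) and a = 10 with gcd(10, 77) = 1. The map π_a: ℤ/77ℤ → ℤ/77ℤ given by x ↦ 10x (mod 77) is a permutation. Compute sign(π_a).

Trace 54: π^k(54) = [54, 1, 10, 23, 76, 67] for k=0..5.
17 cycles of lengths [6, 6, 6, 6, 6, 6, 6, 6, 6, 6, 6, 2, 2, 2, 2, 2, 1].
n − c = 77 − 17 = 60; sign = (−1)^60 = +1.

+1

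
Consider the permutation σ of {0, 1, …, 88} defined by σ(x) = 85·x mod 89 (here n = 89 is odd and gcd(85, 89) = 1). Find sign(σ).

Start at x=25: 25 → 78 → 44 → 2 → 81 → 32 → 50 → … (one orbit).
π_85 has 5 disjoint cycles with lengths [22, 22, 22, 22, 1] on {0,…,88}.
sign(π) = (−1)^{n − #cycles} = (−1)^{89−5} = (−1)^84 = +1.
Via Zolotarev, sign(π_{85}) = (85|89) = +1.

+1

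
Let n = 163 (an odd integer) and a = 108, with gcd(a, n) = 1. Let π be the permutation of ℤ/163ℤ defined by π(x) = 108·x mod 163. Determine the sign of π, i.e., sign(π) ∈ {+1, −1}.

-1

Trace 147: π^k(147) = [147, 65, 11, 47, 23, 39, 137] for k=0..6.
Decompose π into cycles: lengths [162, 1] (2 cycles, including the fixed point 0).
n − c = 163 − 2 = 161; sign = (−1)^161 = -1.
Zolotarev: (108|163) = -1, matching the cycle-count sign.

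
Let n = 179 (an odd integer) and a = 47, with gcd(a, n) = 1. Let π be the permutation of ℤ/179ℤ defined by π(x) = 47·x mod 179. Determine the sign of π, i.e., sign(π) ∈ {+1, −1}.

Trace 156: π^k(156) = [156, 172, 29, 110, 158, 87, 151] for k=0..6.
π_47 has 3 disjoint cycles with lengths [89, 89, 1] on {0,…,178}.
Σ(ℓ_i−1) = 179−3 = 176; sign = (−1)^176 = +1.

+1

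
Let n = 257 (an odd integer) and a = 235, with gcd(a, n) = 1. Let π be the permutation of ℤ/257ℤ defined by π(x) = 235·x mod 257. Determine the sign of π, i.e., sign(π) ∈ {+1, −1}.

+1

Trace 34: π^k(34) = [34, 23, 8, 81, 17, 140, 4] for k=0..6.
5 cycles of lengths [64, 64, 64, 64, 1].
sign(π) = (−1)^{n − #cycles} = (−1)^{257−5} = (−1)^252 = +1.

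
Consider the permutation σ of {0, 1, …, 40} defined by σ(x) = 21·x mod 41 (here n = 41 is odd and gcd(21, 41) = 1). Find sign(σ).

+1

Orbit of 23 under x↦21x: [23, 32, 16, 8, 4, 2, 1]… (length divides ord_41(21)).
π_21 has 3 disjoint cycles with lengths [20, 20, 1] on {0,…,40}.
With 3 cycles on 41 points, sign = (−1)^{41−3} = +1.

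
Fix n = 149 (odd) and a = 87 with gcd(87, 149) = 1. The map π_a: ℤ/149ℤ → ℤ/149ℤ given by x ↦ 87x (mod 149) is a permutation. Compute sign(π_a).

Trace 3: π^k(3) = [3, 112, 59, 67, 18, 76, 56] for k=0..6.
Cycle lengths of π_87 on ℤ/149ℤ: [148, 1]; 2 cycles in total.
Σ(ℓ_i−1) = 149−2 = 147; sign = (−1)^147 = -1.
(87|149)_J = -1 (Zolotarev's lemma cross-check).

-1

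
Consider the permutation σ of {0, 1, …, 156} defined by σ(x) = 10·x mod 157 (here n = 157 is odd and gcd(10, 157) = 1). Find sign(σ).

Orbit of 110 under x↦10x: [110, 1, 10, 100, 58, 109, 148]… (length divides ord_157(10)).
Decompose π into cycles: lengths [78, 78, 1] (3 cycles, including the fixed point 0).
157 − 3 = 154 transpositions; sign(π) = (−1)^154 = +1.

+1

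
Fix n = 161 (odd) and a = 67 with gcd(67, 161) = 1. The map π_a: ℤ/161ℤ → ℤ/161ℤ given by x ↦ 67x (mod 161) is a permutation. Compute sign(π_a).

Orbit of 58 under x↦67x: [58, 22, 25, 65, 8, 53, 9]… (length divides ord_161(67)).
π_67 has 6 disjoint cycles with lengths [66, 66, 22, 3, 3, 1] on {0,…,160}.
n − c = 161 − 6 = 155; sign = (−1)^155 = -1.

-1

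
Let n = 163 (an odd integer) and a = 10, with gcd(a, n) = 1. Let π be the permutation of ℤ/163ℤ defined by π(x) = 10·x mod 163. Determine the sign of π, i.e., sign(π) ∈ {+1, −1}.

Start at x=135: 135 → 46 → 134 → 36 → 34 → 14 → 140 → … (one orbit).
π_10 has 3 disjoint cycles with lengths [81, 81, 1] on {0,…,162}.
Σ(ℓ_i−1) = 163−3 = 160; sign = (−1)^160 = +1.
(10|163)_J = +1 (Zolotarev's lemma cross-check).

+1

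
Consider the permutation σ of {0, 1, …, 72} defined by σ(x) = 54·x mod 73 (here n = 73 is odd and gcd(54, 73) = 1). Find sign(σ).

+1

Orbit of 9 under x↦54x: [9, 48, 37, 27, 71, 38, 8]… (length divides ord_73(54)).
Decompose π into cycles: lengths [36, 36, 1] (3 cycles, including the fixed point 0).
n − c = 73 − 3 = 70; sign = (−1)^70 = +1.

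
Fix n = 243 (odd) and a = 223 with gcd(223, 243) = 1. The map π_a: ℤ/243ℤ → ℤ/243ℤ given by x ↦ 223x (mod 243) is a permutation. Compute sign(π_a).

+1

Trace 226: π^k(226) = [226, 97, 4, 163, 142, 76, 181] for k=0..6.
Cycle lengths of π_223 on ℤ/243ℤ: [81, 81, 27, 27, 9, 9, 3, 3, 1, 1, 1]; 11 cycles in total.
11 cycles on 243: each ℓ→(−1)^(ℓ−1), product (−1)^232 = +1.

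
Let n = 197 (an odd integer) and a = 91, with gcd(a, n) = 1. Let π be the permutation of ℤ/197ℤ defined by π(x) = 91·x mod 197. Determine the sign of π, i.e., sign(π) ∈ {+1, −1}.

Orbit of 79 under x↦91x: [79, 97, 159, 88, 128, 25, 108]… (length divides ord_197(91)).
π_91 has 2 disjoint cycles with lengths [196, 1] on {0,…,196}.
sign(π) = (−1)^{n − #cycles} = (−1)^{197−2} = (−1)^195 = -1.
Via Zolotarev, sign(π_{91}) = (91|197) = -1.

-1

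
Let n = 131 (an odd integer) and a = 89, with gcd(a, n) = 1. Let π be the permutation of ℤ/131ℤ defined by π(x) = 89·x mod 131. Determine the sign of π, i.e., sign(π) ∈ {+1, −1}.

Start at x=89: 89 → 61 → 58 → 53 → 1 → 89 (one orbit).
Cycle lengths of π_89 on ℤ/131ℤ: [5, 5, 5, 5, 5, 5, 5, 5, 5, 5, 5, 5, 5, 5, 5, 5, 5, 5, 5, 5, 5, 5, 5, 5, 5, 5, 1]; 27 cycles in total.
sign(π) = (−1)^{n − #cycles} = (−1)^{131−27} = (−1)^104 = +1.

+1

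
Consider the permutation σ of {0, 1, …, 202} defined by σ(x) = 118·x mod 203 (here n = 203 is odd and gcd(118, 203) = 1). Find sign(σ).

+1

Trace 160: π^k(160) = [160, 1, 118, 120, 153, 190, 90] for k=0..6.
The orbit structure of x ↦ 118x mod 203: 11 orbits of sizes [28, 28, 28, 28, 28, 28, 28, 2, 2, 2, 1].
With 11 cycles on 203 points, sign = (−1)^{203−11} = +1.
Check: (118/203) = +1 by Zolotarev.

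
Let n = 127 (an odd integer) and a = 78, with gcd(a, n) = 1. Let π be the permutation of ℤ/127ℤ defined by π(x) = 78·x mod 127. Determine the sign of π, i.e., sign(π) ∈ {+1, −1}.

Trace 82: π^k(82) = [82, 46, 32, 83, 124, 20, 36] for k=0..6.
Decompose π into cycles: lengths [126, 1] (2 cycles, including the fixed point 0).
sign(π) = (−1)^{n − #cycles} = (−1)^{127−2} = (−1)^125 = -1.
Via Zolotarev, sign(π_{78}) = (78|127) = -1.

-1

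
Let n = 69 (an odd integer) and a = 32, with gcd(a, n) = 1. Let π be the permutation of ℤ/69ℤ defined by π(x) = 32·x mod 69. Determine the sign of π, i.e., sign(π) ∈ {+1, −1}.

-1

Trace 35: π^k(35) = [35, 16, 29, 31, 26, 4, 59] for k=0..6.
Cycle lengths of π_32 on ℤ/69ℤ: [22, 22, 11, 11, 2, 1]; 6 cycles in total.
n − c = 69 − 6 = 63; sign = (−1)^63 = -1.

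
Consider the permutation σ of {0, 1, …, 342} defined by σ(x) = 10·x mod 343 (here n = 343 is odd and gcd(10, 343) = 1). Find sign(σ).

-1

Start at x=26: 26 → 260 → 199 → 275 → 6 → 60 → 257 → … (one orbit).
4 cycles of lengths [294, 42, 6, 1].
343 − 4 = 339 transpositions; sign(π) = (−1)^339 = -1.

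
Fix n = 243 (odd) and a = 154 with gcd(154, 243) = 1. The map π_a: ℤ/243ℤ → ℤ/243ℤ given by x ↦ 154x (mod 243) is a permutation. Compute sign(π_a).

Start at x=73: 73 → 64 → 136 → 46 → 37 → 109 → 19 → … (one orbit).
The orbit structure of x ↦ 154x mod 243: 27 orbits of sizes [27, 27, 27, 27, 27, 27, 9, 9, 9, 9, 9, 9, 3, 3, 3, 3, 3, 3, 1, 1, 1, 1, 1, 1, 1, 1, 1].
sign(π) = (−1)^{n − #cycles} = (−1)^{243−27} = (−1)^216 = +1.
Check: (154/243) = +1 by Zolotarev.

+1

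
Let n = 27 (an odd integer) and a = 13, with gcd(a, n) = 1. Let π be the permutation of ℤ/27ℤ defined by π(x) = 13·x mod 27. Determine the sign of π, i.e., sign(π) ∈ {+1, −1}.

Start at x=1: 1 → 13 → 7 → 10 → 22 → 16 → 19 → … (one orbit).
Cycle lengths of π_13 on ℤ/27ℤ: [9, 9, 3, 3, 1, 1, 1]; 7 cycles in total.
27 − 7 = 20 transpositions; sign(π) = (−1)^20 = +1.

+1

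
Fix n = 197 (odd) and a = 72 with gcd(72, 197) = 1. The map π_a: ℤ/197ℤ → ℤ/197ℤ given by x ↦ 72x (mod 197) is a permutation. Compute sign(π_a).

Trace 57: π^k(57) = [57, 164, 185, 121, 44, 16, 167] for k=0..6.
The orbit structure of x ↦ 72x mod 197: 2 orbits of sizes [196, 1].
n − c = 197 − 2 = 195; sign = (−1)^195 = -1.

-1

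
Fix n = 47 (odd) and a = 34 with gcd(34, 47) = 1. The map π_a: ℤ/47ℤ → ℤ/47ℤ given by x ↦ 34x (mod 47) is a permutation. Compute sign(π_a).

Orbit of 9 under x↦34x: [9, 24, 17, 14, 6, 16, 27]… (length divides ord_47(34)).
The orbit structure of x ↦ 34x mod 47: 3 orbits of sizes [23, 23, 1].
47 − 3 = 44 transpositions; sign(π) = (−1)^44 = +1.
Check: (34/47) = +1 by Zolotarev.

+1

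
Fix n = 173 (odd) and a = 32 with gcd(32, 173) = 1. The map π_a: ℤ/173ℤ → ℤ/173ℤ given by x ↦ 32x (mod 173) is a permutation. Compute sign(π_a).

-1

Start at x=151: 151 → 161 → 135 → 168 → 13 → 70 → 164 → … (one orbit).
Cycle lengths of π_32 on ℤ/173ℤ: [172, 1]; 2 cycles in total.
173 − 2 = 171 transpositions; sign(π) = (−1)^171 = -1.
Zolotarev: (32|173) = -1, matching the cycle-count sign.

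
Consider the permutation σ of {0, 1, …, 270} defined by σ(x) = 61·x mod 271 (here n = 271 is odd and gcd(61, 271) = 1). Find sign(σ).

Start at x=206: 206 → 100 → 138 → 17 → 224 → 114 → 179 → … (one orbit).
Decompose π into cycles: lengths [135, 135, 1] (3 cycles, including the fixed point 0).
Σ(ℓ_i−1) = 271−3 = 268; sign = (−1)^268 = +1.

+1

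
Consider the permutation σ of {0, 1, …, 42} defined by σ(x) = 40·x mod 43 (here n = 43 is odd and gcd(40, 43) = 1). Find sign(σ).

Start at x=40: 40 → 9 → 16 → 38 → 15 → 41 → 6 → … (one orbit).
3 cycles of lengths [21, 21, 1].
sign(π) = (−1)^{n − #cycles} = (−1)^{43−3} = (−1)^40 = +1.
Zolotarev: (40|43) = +1, matching the cycle-count sign.

+1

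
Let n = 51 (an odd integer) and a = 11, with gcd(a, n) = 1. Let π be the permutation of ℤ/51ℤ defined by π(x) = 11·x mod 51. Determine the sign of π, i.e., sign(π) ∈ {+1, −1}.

+1

Trace 49: π^k(49) = [49, 29, 13, 41, 43, 14, 1] for k=0..6.
Cycle lengths of π_11 on ℤ/51ℤ: [16, 16, 16, 2, 1]; 5 cycles in total.
Σ(ℓ_i−1) = 51−5 = 46; sign = (−1)^46 = +1.
The Jacobi symbol (11|51) = +1 (Zolotarev) agrees.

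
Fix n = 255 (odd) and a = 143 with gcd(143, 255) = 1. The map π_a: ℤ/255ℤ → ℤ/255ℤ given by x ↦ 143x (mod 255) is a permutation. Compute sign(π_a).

-1

Start at x=94: 94 → 182 → 16 → 248 → 19 → 167 → 166 → … (one orbit).
π_143 has 20 disjoint cycles with lengths [16, 16, 16, 16, 16, 16, 16, 16, 16, 16, 16, 16, 16, 16, 16, 4, 4, 4, 2, 1] on {0,…,254}.
20 cycles on 255: each ℓ→(−1)^(ℓ−1), product (−1)^235 = -1.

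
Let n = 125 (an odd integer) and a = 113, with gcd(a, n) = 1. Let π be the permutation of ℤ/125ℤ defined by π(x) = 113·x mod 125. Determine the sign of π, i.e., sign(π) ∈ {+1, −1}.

-1

Orbit of 24 under x↦113x: [24, 87, 81, 28, 39, 32, 116]… (length divides ord_125(113)).
π_113 has 4 disjoint cycles with lengths [100, 20, 4, 1] on {0,…,124}.
125 − 4 = 121 transpositions; sign(π) = (−1)^121 = -1.
Via Zolotarev, sign(π_{113}) = (113|125) = -1.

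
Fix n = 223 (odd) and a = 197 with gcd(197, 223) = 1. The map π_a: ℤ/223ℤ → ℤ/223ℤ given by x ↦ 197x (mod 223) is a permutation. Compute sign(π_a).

Trace 64: π^k(64) = [64, 120, 2, 171, 14, 82, 98] for k=0..6.
The orbit structure of x ↦ 197x mod 223: 7 orbits of sizes [37, 37, 37, 37, 37, 37, 1].
n − c = 223 − 7 = 216; sign = (−1)^216 = +1.

+1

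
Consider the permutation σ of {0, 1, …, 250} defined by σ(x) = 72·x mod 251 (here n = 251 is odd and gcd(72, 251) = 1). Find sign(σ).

Start at x=248: 248 → 35 → 10 → 218 → 134 → 110 → 139 → … (one orbit).
Cycle lengths of π_72 on ℤ/251ℤ: [250, 1]; 2 cycles in total.
2 cycles on 251: each ℓ→(−1)^(ℓ−1), product (−1)^249 = -1.

-1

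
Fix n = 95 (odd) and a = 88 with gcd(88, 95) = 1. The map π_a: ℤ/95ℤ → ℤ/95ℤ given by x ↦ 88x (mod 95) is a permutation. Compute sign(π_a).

+1

Orbit of 26 under x↦88x: [26, 8, 39, 12, 11, 18, 64]… (length divides ord_95(88)).
π_88 has 11 disjoint cycles with lengths [12, 12, 12, 12, 12, 12, 6, 6, 6, 4, 1] on {0,…,94}.
11 cycles on 95: each ℓ→(−1)^(ℓ−1), product (−1)^84 = +1.
(88|95)_J = +1 (Zolotarev's lemma cross-check).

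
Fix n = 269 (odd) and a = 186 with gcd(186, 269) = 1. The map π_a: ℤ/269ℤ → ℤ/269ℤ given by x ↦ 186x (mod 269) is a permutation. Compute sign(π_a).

Trace 144: π^k(144) = [144, 153, 213, 75, 231, 195, 224] for k=0..6.
Cycle lengths of π_186 on ℤ/269ℤ: [268, 1]; 2 cycles in total.
n − c = 269 − 2 = 267; sign = (−1)^267 = -1.
Via Zolotarev, sign(π_{186}) = (186|269) = -1.

-1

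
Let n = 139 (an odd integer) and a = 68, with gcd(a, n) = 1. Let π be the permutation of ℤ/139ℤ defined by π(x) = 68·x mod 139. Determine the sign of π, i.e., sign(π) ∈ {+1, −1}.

-1

Trace 18: π^k(18) = [18, 112, 110, 113, 39, 11, 53] for k=0..6.
Decompose π into cycles: lengths [138, 1] (2 cycles, including the fixed point 0).
sign(π) = (−1)^{n − #cycles} = (−1)^{139−2} = (−1)^137 = -1.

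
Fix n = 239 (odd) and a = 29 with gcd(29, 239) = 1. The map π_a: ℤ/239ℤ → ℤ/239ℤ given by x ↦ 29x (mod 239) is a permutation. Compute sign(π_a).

Trace 124: π^k(124) = [124, 11, 80, 169, 121, 163, 186] for k=0..6.
Cycle lengths of π_29 on ℤ/239ℤ: [119, 119, 1]; 3 cycles in total.
3 cycles on 239: each ℓ→(−1)^(ℓ−1), product (−1)^236 = +1.

+1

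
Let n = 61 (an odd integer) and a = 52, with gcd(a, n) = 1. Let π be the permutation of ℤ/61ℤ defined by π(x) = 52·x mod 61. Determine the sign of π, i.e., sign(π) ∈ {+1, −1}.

+1

Trace 27: π^k(27) = [27, 1, 52, 20, 3, 34, 60] for k=0..6.
π_52 has 7 disjoint cycles with lengths [10, 10, 10, 10, 10, 10, 1] on {0,…,60}.
With 7 cycles on 61 points, sign = (−1)^{61−7} = +1.
The Jacobi symbol (52|61) = +1 (Zolotarev) agrees.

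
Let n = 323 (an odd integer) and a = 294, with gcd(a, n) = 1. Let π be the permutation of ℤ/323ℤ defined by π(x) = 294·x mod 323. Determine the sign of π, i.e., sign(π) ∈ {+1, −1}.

Start at x=245: 245 → 1 → 294 → 195 → 159 → 234 → 320 → … (one orbit).
6 cycles of lengths [144, 144, 16, 9, 9, 1].
n − c = 323 − 6 = 317; sign = (−1)^317 = -1.

-1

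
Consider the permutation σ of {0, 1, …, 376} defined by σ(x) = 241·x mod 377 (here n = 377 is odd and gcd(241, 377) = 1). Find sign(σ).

-1

Trace 277: π^k(277) = [277, 28, 339, 267, 257, 109, 256] for k=0..6.
Cycle lengths of π_241 on ℤ/377ℤ: [84, 84, 84, 84, 14, 14, 12, 1]; 8 cycles in total.
With 8 cycles on 377 points, sign = (−1)^{377−8} = -1.
Via Zolotarev, sign(π_{241}) = (241|377) = -1.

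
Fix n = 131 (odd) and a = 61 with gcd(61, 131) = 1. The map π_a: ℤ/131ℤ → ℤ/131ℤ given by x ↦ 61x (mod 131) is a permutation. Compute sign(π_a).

+1

Start at x=89: 89 → 58 → 1 → 61 → 53 → 89 (one orbit).
π_61 has 27 disjoint cycles with lengths [5, 5, 5, 5, 5, 5, 5, 5, 5, 5, 5, 5, 5, 5, 5, 5, 5, 5, 5, 5, 5, 5, 5, 5, 5, 5, 1] on {0,…,130}.
27 cycles on 131: each ℓ→(−1)^(ℓ−1), product (−1)^104 = +1.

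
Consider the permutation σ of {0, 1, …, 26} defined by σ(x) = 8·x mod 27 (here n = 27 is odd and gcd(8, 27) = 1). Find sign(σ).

-1

Trace 17: π^k(17) = [17, 1, 8, 10, 26, 19] for k=0..5.
8 cycles of lengths [6, 6, 6, 2, 2, 2, 2, 1].
sign(π) = (−1)^{n − #cycles} = (−1)^{27−8} = (−1)^19 = -1.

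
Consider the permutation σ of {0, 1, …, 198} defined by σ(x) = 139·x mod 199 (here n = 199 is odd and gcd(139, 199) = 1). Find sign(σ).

+1

Trace 63: π^k(63) = [63, 1, 139, 18, 114, 125, 62] for k=0..6.
π_139 has 19 disjoint cycles with lengths [11, 11, 11, 11, 11, 11, 11, 11, 11, 11, 11, 11, 11, 11, 11, 11, 11, 11, 1] on {0,…,198}.
sign(π) = (−1)^{n − #cycles} = (−1)^{199−19} = (−1)^180 = +1.
Zolotarev: (139|199) = +1, matching the cycle-count sign.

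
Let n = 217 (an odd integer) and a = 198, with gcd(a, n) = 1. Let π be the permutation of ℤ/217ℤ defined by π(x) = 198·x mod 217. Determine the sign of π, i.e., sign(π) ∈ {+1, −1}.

Start at x=198: 198 → 144 → 85 → 121 → 88 → 64 → 86 → … (one orbit).
10 cycles of lengths [30, 30, 30, 30, 30, 30, 30, 3, 3, 1].
217 − 10 = 207 transpositions; sign(π) = (−1)^207 = -1.
Via Zolotarev, sign(π_{198}) = (198|217) = -1.

-1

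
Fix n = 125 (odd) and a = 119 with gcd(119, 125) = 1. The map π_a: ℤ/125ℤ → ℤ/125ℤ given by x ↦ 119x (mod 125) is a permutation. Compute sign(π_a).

Start at x=6: 6 → 89 → 91 → 79 → 26 → 94 → 61 → … (one orbit).
Decompose π into cycles: lengths [50, 50, 10, 10, 2, 2, 1] (7 cycles, including the fixed point 0).
n − c = 125 − 7 = 118; sign = (−1)^118 = +1.
The Jacobi symbol (119|125) = +1 (Zolotarev) agrees.

+1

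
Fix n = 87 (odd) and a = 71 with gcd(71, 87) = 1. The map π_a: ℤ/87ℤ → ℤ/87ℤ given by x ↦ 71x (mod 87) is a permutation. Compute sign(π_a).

Orbit of 80 under x↦71x: [80, 25, 35, 49, 86, 16, 5]… (length divides ord_87(71)).
Decompose π into cycles: lengths [14, 14, 14, 14, 14, 14, 2, 1] (8 cycles, including the fixed point 0).
8 cycles on 87: each ℓ→(−1)^(ℓ−1), product (−1)^79 = -1.
The Jacobi symbol (71|87) = -1 (Zolotarev) agrees.

-1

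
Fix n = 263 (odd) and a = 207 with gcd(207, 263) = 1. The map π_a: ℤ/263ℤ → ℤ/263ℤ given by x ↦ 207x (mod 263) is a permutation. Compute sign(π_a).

+1

Orbit of 18 under x↦207x: [18, 44, 166, 172, 99, 242, 124]… (length divides ord_263(207)).
3 cycles of lengths [131, 131, 1].
3 cycles on 263: each ℓ→(−1)^(ℓ−1), product (−1)^260 = +1.
Via Zolotarev, sign(π_{207}) = (207|263) = +1.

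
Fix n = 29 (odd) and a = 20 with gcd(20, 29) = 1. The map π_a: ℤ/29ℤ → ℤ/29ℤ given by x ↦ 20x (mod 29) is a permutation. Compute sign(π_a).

Start at x=24: 24 → 16 → 1 → 20 → 23 → 25 → 7 → 24 (one orbit).
Cycle lengths of π_20 on ℤ/29ℤ: [7, 7, 7, 7, 1]; 5 cycles in total.
29 − 5 = 24 transpositions; sign(π) = (−1)^24 = +1.
(20|29)_J = +1 (Zolotarev's lemma cross-check).

+1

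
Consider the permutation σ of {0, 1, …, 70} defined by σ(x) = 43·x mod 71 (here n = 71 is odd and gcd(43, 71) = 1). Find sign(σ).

+1

Start at x=12: 12 → 19 → 36 → 57 → 37 → 29 → 40 → … (one orbit).
π_43 has 3 disjoint cycles with lengths [35, 35, 1] on {0,…,70}.
sign(π) = (−1)^{n − #cycles} = (−1)^{71−3} = (−1)^68 = +1.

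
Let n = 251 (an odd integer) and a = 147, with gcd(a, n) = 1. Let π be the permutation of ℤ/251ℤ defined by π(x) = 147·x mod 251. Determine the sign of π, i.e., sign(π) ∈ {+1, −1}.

Trace 79: π^k(79) = [79, 67, 60, 35, 125, 52, 114] for k=0..6.
The orbit structure of x ↦ 147x mod 251: 3 orbits of sizes [125, 125, 1].
sign(π) = (−1)^{n − #cycles} = (−1)^{251−3} = (−1)^248 = +1.
Via Zolotarev, sign(π_{147}) = (147|251) = +1.

+1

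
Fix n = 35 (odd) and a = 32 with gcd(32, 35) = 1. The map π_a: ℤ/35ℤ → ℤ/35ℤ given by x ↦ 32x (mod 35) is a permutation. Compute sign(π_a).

Start at x=1: 1 → 32 → 9 → 8 → 11 → 2 → 29 → … (one orbit).
Decompose π into cycles: lengths [12, 12, 4, 3, 3, 1] (6 cycles, including the fixed point 0).
Σ(ℓ_i−1) = 35−6 = 29; sign = (−1)^29 = -1.
The Jacobi symbol (32|35) = -1 (Zolotarev) agrees.

-1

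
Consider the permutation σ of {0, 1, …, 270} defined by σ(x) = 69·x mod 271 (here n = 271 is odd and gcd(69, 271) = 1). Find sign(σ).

+1

Trace 106: π^k(106) = [106, 268, 64, 80, 100, 125, 224] for k=0..6.
7 cycles of lengths [45, 45, 45, 45, 45, 45, 1].
7 cycles on 271: each ℓ→(−1)^(ℓ−1), product (−1)^264 = +1.
Via Zolotarev, sign(π_{69}) = (69|271) = +1.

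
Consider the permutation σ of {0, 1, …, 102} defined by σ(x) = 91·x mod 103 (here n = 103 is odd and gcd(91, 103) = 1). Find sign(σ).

+1

Orbit of 64 under x↦91x: [64, 56, 49, 30, 52, 97, 72]… (length divides ord_103(91)).
Cycle lengths of π_91 on ℤ/103ℤ: [51, 51, 1]; 3 cycles in total.
n − c = 103 − 3 = 100; sign = (−1)^100 = +1.
(91|103)_J = +1 (Zolotarev's lemma cross-check).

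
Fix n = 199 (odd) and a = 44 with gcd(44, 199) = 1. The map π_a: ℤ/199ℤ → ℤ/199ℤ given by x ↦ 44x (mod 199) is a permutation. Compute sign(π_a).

-1

Trace 20: π^k(20) = [20, 84, 114, 41, 13, 174, 94] for k=0..6.
2 cycles of lengths [198, 1].
Σ(ℓ_i−1) = 199−2 = 197; sign = (−1)^197 = -1.
Check: (44/199) = -1 by Zolotarev.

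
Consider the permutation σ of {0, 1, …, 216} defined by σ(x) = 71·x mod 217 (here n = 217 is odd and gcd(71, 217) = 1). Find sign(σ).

+1

Start at x=113: 113 → 211 → 8 → 134 → 183 → 190 → 36 → … (one orbit).
21 cycles of lengths [15, 15, 15, 15, 15, 15, 15, 15, 15, 15, 15, 15, 15, 15, 1, 1, 1, 1, 1, 1, 1].
Σ(ℓ_i−1) = 217−21 = 196; sign = (−1)^196 = +1.
The Jacobi symbol (71|217) = +1 (Zolotarev) agrees.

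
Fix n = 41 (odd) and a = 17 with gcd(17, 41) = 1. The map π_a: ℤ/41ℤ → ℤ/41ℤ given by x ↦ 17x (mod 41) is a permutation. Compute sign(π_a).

Orbit of 9 under x↦17x: [9, 30, 18, 19, 36, 38, 31]… (length divides ord_41(17)).
The orbit structure of x ↦ 17x mod 41: 2 orbits of sizes [40, 1].
Σ(ℓ_i−1) = 41−2 = 39; sign = (−1)^39 = -1.
Via Zolotarev, sign(π_{17}) = (17|41) = -1.

-1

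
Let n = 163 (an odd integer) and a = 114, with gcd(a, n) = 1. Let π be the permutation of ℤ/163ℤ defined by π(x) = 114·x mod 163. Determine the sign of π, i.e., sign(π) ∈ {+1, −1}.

-1

Start at x=159: 159 → 33 → 13 → 15 → 80 → 155 → 66 → … (one orbit).
2 cycles of lengths [162, 1].
163 − 2 = 161 transpositions; sign(π) = (−1)^161 = -1.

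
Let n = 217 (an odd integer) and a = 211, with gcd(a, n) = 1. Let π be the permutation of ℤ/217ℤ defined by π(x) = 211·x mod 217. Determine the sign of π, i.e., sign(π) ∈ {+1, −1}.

Trace 36: π^k(36) = [36, 1, 211] for k=0..2.
Decompose π into cycles: lengths [3, 3, 3, 3, 3, 3, 3, 3, 3, 3, 3, 3, 3, 3, 3, 3, 3, 3, 3, 3, 3, 3, 3, 3, 3, 3, 3, 3, 3, 3, 3, 3, 3, 3, 3, 3, 3, 3, 3, 3, 3, 3, 3, 3, 3, 3, 3, 3, 3, 3, 3, 3, 3, 3, 3, 3, 3, 3, 3, 3, 3, 3, 3, 3, 3, 3, 3, 3, 3, 3, 1, 1, 1, 1, 1, 1, 1] (77 cycles, including the fixed point 0).
217 − 77 = 140 transpositions; sign(π) = (−1)^140 = +1.
The Jacobi symbol (211|217) = +1 (Zolotarev) agrees.

+1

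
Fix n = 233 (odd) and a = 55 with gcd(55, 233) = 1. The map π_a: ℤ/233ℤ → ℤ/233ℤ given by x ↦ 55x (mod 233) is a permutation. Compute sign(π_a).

+1

Trace 148: π^k(148) = [148, 218, 107, 60, 38, 226, 81] for k=0..6.
Cycle type of π: 116×2 + 1; total 3 cycles.
Σ(ℓ_i−1) = 233−3 = 230; sign = (−1)^230 = +1.
(55|233)_J = +1 (Zolotarev's lemma cross-check).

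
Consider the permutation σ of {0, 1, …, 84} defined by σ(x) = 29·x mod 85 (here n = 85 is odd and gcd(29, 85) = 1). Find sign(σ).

-1

Orbit of 24 under x↦29x: [24, 16, 39, 26, 74, 21, 14]… (length divides ord_85(29)).
Cycle lengths of π_29 on ℤ/85ℤ: [16, 16, 16, 16, 16, 2, 2, 1]; 8 cycles in total.
Σ(ℓ_i−1) = 85−8 = 77; sign = (−1)^77 = -1.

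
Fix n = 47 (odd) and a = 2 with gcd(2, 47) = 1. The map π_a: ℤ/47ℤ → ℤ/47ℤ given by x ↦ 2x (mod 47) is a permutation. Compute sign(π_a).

+1

Start at x=7: 7 → 14 → 28 → 9 → 18 → 36 → 25 → … (one orbit).
Cycle type of π: 23×2 + 1; total 3 cycles.
Σ(ℓ_i−1) = 47−3 = 44; sign = (−1)^44 = +1.
The Jacobi symbol (2|47) = +1 (Zolotarev) agrees.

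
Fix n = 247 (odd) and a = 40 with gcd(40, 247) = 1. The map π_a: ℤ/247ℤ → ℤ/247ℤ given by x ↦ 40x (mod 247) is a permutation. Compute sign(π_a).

-1

Trace 144: π^k(144) = [144, 79, 196, 183, 157, 105, 1] for k=0..6.
The orbit structure of x ↦ 40x mod 247: 26 orbits of sizes [18, 18, 18, 18, 18, 18, 18, 18, 18, 18, 18, 18, 18, 1, 1, 1, 1, 1, 1, 1, 1, 1, 1, 1, 1, 1].
n − c = 247 − 26 = 221; sign = (−1)^221 = -1.
(40|247)_J = -1 (Zolotarev's lemma cross-check).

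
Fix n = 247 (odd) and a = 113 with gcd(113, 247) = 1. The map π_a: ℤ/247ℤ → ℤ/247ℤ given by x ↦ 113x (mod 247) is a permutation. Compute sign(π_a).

-1

Start at x=113: 113 → 172 → 170 → 191 → 94 → 1 → 113 (one orbit).
Cycle lengths of π_113 on ℤ/247ℤ: [6, 6, 6, 6, 6, 6, 6, 6, 6, 6, 6, 6, 6, 6, 6, 6, 6, 6, 6, 6, 6, 6, 6, 6, 6, 6, 6, 6, 6, 6, 6, 6, 6, 6, 6, 6, 3, 3, 3, 3, 2, 2, 2, 2, 2, 2, 2, 2, 2, 1]; 50 cycles in total.
n − c = 247 − 50 = 197; sign = (−1)^197 = -1.
The Jacobi symbol (113|247) = -1 (Zolotarev) agrees.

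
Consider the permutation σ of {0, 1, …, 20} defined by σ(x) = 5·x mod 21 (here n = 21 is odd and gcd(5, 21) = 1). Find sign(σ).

Trace 17: π^k(17) = [17, 1, 5, 4, 20, 16] for k=0..5.
Decompose π into cycles: lengths [6, 6, 6, 2, 1] (5 cycles, including the fixed point 0).
21 − 5 = 16 transpositions; sign(π) = (−1)^16 = +1.
Zolotarev: (5|21) = +1, matching the cycle-count sign.

+1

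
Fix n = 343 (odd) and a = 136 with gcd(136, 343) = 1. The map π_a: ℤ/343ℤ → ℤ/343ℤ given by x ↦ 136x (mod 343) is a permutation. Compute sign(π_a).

-1

Orbit of 15 under x↦136x: [15, 325, 296, 125, 193, 180, 127]… (length divides ord_343(136)).
The orbit structure of x ↦ 136x mod 343: 4 orbits of sizes [294, 42, 6, 1].
With 4 cycles on 343 points, sign = (−1)^{343−4} = -1.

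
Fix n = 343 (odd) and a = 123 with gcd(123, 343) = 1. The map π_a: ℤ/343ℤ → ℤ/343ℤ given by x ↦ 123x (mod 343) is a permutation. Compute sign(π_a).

Start at x=324: 324 → 64 → 326 → 310 → 57 → 151 → 51 → … (one orbit).
Cycle type of π: 147×2 + 21×2 + 3×2 + 1; total 7 cycles.
Σ(ℓ_i−1) = 343−7 = 336; sign = (−1)^336 = +1.

+1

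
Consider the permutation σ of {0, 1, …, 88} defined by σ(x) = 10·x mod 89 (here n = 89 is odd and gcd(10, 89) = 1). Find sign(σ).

+1

Start at x=72: 72 → 8 → 80 → 88 → 79 → 78 → 68 → … (one orbit).
Cycle type of π: 44×2 + 1; total 3 cycles.
3 cycles on 89: each ℓ→(−1)^(ℓ−1), product (−1)^86 = +1.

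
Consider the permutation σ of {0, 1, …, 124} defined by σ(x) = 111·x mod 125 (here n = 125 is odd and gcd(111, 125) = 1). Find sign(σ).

+1

Trace 76: π^k(76) = [76, 61, 21, 81, 116, 1, 111] for k=0..6.
Cycle type of π: 25×4 + 5×4 + 1×5; total 13 cycles.
125 − 13 = 112 transpositions; sign(π) = (−1)^112 = +1.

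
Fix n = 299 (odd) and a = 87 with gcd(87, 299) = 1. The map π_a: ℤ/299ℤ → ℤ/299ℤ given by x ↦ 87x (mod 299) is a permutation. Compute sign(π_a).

Trace 139: π^k(139) = [139, 133, 209, 243, 211, 118, 100] for k=0..6.
Cycle lengths of π_87 on ℤ/299ℤ: [33, 33, 33, 33, 33, 33, 33, 33, 11, 11, 3, 3, 3, 3, 1]; 15 cycles in total.
sign(π) = (−1)^{n − #cycles} = (−1)^{299−15} = (−1)^284 = +1.

+1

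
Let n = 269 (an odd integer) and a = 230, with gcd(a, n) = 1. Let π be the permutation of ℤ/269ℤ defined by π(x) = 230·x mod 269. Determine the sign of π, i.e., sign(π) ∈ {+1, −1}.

-1

Orbit of 147 under x↦230x: [147, 185, 48, 11, 109, 53, 85]… (length divides ord_269(230)).
The orbit structure of x ↦ 230x mod 269: 2 orbits of sizes [268, 1].
2 cycles on 269: each ℓ→(−1)^(ℓ−1), product (−1)^267 = -1.
(230|269)_J = -1 (Zolotarev's lemma cross-check).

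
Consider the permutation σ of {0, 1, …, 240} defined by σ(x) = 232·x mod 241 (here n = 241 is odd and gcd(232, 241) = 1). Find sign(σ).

+1

Orbit of 159 under x↦232x: [159, 15, 106, 10, 151, 87, 181]… (length divides ord_241(232)).
The orbit structure of x ↦ 232x mod 241: 5 orbits of sizes [60, 60, 60, 60, 1].
5 cycles on 241: each ℓ→(−1)^(ℓ−1), product (−1)^236 = +1.
(232|241)_J = +1 (Zolotarev's lemma cross-check).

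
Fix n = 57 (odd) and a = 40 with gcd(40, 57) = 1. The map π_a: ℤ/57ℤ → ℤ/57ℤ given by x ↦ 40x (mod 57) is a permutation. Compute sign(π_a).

Start at x=34: 34 → 49 → 22 → 25 → 31 → 43 → 10 → … (one orbit).
The orbit structure of x ↦ 40x mod 57: 6 orbits of sizes [18, 18, 18, 1, 1, 1].
n − c = 57 − 6 = 51; sign = (−1)^51 = -1.

-1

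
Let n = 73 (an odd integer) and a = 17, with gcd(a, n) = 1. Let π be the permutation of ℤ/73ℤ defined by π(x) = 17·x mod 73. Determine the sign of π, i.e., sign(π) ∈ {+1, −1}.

-1

Trace 21: π^k(21) = [21, 65, 10, 24, 43, 1, 17] for k=0..6.
Decompose π into cycles: lengths [24, 24, 24, 1] (4 cycles, including the fixed point 0).
With 4 cycles on 73 points, sign = (−1)^{73−4} = -1.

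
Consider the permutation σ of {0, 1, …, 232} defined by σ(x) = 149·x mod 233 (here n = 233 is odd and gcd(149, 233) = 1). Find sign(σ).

Trace 161: π^k(161) = [161, 223, 141, 39, 219, 11, 8] for k=0..6.
2 cycles of lengths [232, 1].
Σ(ℓ_i−1) = 233−2 = 231; sign = (−1)^231 = -1.
Zolotarev: (149|233) = -1, matching the cycle-count sign.

-1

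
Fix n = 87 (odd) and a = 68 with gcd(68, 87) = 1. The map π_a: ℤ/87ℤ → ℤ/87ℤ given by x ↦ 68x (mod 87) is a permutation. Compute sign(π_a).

+1

Trace 26: π^k(26) = [26, 28, 77, 16, 44, 34, 50] for k=0..6.
Cycle lengths of π_68 on ℤ/87ℤ: [28, 28, 28, 2, 1]; 5 cycles in total.
With 5 cycles on 87 points, sign = (−1)^{87−5} = +1.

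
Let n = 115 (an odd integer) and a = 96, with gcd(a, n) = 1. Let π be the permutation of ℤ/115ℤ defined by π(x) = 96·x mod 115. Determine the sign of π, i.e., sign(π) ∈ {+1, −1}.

Start at x=1: 1 → 96 → 16 → 41 → 26 → 81 → 71 → … (one orbit).
π_96 has 15 disjoint cycles with lengths [11, 11, 11, 11, 11, 11, 11, 11, 11, 11, 1, 1, 1, 1, 1] on {0,…,114}.
sign(π) = (−1)^{n − #cycles} = (−1)^{115−15} = (−1)^100 = +1.

+1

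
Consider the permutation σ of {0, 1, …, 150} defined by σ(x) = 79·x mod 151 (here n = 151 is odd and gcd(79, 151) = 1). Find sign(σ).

-1

Trace 72: π^k(72) = [72, 101, 127, 67, 8, 28, 98] for k=0..6.
Decompose π into cycles: lengths [50, 50, 50, 1] (4 cycles, including the fixed point 0).
With 4 cycles on 151 points, sign = (−1)^{151−4} = -1.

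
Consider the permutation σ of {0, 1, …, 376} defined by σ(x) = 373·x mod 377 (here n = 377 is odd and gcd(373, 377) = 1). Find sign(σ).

+1

Start at x=256: 256 → 107 → 326 → 204 → 315 → 248 → 139 → … (one orbit).
Cycle lengths of π_373 on ℤ/377ℤ: [21, 21, 21, 21, 21, 21, 21, 21, 21, 21, 21, 21, 21, 21, 21, 21, 7, 7, 7, 7, 3, 3, 3, 3, 1]; 25 cycles in total.
Σ(ℓ_i−1) = 377−25 = 352; sign = (−1)^352 = +1.
The Jacobi symbol (373|377) = +1 (Zolotarev) agrees.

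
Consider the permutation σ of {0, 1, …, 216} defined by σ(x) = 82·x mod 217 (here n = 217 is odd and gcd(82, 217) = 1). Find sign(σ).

Orbit of 51 under x↦82x: [51, 59, 64, 40, 25, 97, 142]… (length divides ord_217(82)).
π_82 has 10 disjoint cycles with lengths [30, 30, 30, 30, 30, 30, 15, 15, 6, 1] on {0,…,216}.
217 − 10 = 207 transpositions; sign(π) = (−1)^207 = -1.
(82|217)_J = -1 (Zolotarev's lemma cross-check).

-1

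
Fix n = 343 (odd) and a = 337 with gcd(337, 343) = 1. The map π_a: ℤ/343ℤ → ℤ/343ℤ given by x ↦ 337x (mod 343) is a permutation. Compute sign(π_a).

Orbit of 50 under x↦337x: [50, 43, 85, 176, 316, 162, 57]… (length divides ord_343(337)).
π_337 has 19 disjoint cycles with lengths [49, 49, 49, 49, 49, 49, 7, 7, 7, 7, 7, 7, 1, 1, 1, 1, 1, 1, 1] on {0,…,342}.
n − c = 343 − 19 = 324; sign = (−1)^324 = +1.
Check: (337/343) = +1 by Zolotarev.

+1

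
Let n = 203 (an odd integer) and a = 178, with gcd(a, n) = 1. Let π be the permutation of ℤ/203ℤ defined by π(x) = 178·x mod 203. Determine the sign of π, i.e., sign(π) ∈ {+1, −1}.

Start at x=180: 180 → 169 → 38 → 65 → 202 → 25 → 187 → … (one orbit).
Decompose π into cycles: lengths [42, 42, 42, 42, 14, 14, 6, 1] (8 cycles, including the fixed point 0).
203 − 8 = 195 transpositions; sign(π) = (−1)^195 = -1.
Via Zolotarev, sign(π_{178}) = (178|203) = -1.

-1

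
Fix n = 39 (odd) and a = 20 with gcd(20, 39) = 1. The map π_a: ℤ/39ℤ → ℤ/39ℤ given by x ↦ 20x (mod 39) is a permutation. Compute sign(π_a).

+1

Start at x=25: 25 → 32 → 16 → 8 → 4 → 2 → 1 → … (one orbit).
The orbit structure of x ↦ 20x mod 39: 5 orbits of sizes [12, 12, 12, 2, 1].
n − c = 39 − 5 = 34; sign = (−1)^34 = +1.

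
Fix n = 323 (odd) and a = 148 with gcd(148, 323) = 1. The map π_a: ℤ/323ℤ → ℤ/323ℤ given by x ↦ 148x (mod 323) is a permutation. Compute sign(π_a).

Trace 49: π^k(49) = [49, 146, 290, 284, 42, 79, 64] for k=0..6.
Cycle lengths of π_148 on ℤ/323ℤ: [144, 144, 18, 16, 1]; 5 cycles in total.
Σ(ℓ_i−1) = 323−5 = 318; sign = (−1)^318 = +1.

+1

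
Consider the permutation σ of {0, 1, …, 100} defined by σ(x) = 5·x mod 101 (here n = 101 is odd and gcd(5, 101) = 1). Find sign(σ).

Trace 25: π^k(25) = [25, 24, 19, 95, 71, 52, 58] for k=0..6.
The orbit structure of x ↦ 5x mod 101: 5 orbits of sizes [25, 25, 25, 25, 1].
Σ(ℓ_i−1) = 101−5 = 96; sign = (−1)^96 = +1.
The Jacobi symbol (5|101) = +1 (Zolotarev) agrees.

+1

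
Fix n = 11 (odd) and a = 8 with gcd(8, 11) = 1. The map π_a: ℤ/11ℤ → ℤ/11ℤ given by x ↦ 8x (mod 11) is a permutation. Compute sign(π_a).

Trace 7: π^k(7) = [7, 1, 8, 9, 6, 4, 10] for k=0..6.
π_8 has 2 disjoint cycles with lengths [10, 1] on {0,…,10}.
11 − 2 = 9 transpositions; sign(π) = (−1)^9 = -1.

-1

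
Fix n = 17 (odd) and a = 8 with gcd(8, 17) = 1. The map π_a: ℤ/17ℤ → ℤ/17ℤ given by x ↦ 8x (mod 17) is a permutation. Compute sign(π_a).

+1

Trace 1: π^k(1) = [1, 8, 13, 2, 16, 9, 4] for k=0..6.
The orbit structure of x ↦ 8x mod 17: 3 orbits of sizes [8, 8, 1].
sign(π) = (−1)^{n − #cycles} = (−1)^{17−3} = (−1)^14 = +1.
Via Zolotarev, sign(π_{8}) = (8|17) = +1.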